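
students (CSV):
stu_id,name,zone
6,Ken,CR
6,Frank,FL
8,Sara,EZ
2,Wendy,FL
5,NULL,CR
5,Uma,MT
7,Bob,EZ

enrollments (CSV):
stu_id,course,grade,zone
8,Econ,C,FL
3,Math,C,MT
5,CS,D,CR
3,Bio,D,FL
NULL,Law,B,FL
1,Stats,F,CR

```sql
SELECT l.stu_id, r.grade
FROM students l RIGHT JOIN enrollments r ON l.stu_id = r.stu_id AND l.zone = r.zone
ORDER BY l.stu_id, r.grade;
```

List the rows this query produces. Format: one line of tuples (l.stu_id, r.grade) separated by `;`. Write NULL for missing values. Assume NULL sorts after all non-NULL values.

RIGHT JOIN keeps every row from `enrollments`; unmatched rows get NULL for `students`'s columns.
Matching on l.stu_id = r.stu_id AND l.zone = r.zone. A NULL in a compared column never satisfies the condition.
- l[0] stu_id=6, zone=CR → no match.
- l[1] stu_id=6, zone=FL → no match.
- l[2] stu_id=8, zone=EZ → no match.
- l[3] stu_id=2, zone=FL → no match.
- l[4] stu_id=5, zone=CR → 1 match(es) in r → 1 row(s).
- l[5] stu_id=5, zone=MT → no match.
- l[6] stu_id=7, zone=EZ → no match.
- plus 5 unmatched r row(s), each kept with NULL l columns.
After projecting and ordering:
l.stu_id | r.grade
5 | D
NULL | B
NULL | C
NULL | C
NULL | D
NULL | F

(5, D); (NULL, B); (NULL, C); (NULL, C); (NULL, D); (NULL, F)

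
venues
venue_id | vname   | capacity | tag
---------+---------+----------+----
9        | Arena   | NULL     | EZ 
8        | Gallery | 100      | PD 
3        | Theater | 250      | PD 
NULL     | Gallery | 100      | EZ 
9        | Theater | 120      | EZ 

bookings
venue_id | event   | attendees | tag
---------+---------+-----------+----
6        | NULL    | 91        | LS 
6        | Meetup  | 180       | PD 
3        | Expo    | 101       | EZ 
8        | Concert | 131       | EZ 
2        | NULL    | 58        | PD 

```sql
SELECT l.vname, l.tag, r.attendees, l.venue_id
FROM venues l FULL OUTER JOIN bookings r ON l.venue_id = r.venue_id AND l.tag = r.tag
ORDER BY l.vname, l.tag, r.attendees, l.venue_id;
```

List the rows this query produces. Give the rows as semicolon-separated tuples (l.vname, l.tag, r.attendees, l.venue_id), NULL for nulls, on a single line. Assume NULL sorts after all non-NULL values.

(Arena, EZ, NULL, 9); (Gallery, EZ, NULL, NULL); (Gallery, PD, NULL, 8); (Theater, EZ, NULL, 9); (Theater, PD, NULL, 3); (NULL, NULL, 58, NULL); (NULL, NULL, 91, NULL); (NULL, NULL, 101, NULL); (NULL, NULL, 131, NULL); (NULL, NULL, 180, NULL)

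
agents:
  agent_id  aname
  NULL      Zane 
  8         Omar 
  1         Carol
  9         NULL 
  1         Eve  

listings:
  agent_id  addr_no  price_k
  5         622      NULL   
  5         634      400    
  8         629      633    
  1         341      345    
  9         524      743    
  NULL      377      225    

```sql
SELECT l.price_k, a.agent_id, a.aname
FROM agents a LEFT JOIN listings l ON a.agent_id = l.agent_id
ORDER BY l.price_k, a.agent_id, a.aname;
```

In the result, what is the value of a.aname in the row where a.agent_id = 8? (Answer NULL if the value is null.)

LEFT JOIN keeps every row from `agents`; unmatched rows get NULL for `listings`'s columns.
Matching on a.agent_id = l.agent_id. A NULL in a compared column never satisfies the condition.
- a[0] agent_id=NULL → no match; kept with NULLs on the l side.
- a[1] agent_id=8 → 1 match(es) in l → 1 row(s).
- a[2] agent_id=1 → 1 match(es) in l → 1 row(s).
- a[3] agent_id=9 → 1 match(es) in l → 1 row(s).
- a[4] agent_id=1 → 1 match(es) in l → 1 row(s).

Omar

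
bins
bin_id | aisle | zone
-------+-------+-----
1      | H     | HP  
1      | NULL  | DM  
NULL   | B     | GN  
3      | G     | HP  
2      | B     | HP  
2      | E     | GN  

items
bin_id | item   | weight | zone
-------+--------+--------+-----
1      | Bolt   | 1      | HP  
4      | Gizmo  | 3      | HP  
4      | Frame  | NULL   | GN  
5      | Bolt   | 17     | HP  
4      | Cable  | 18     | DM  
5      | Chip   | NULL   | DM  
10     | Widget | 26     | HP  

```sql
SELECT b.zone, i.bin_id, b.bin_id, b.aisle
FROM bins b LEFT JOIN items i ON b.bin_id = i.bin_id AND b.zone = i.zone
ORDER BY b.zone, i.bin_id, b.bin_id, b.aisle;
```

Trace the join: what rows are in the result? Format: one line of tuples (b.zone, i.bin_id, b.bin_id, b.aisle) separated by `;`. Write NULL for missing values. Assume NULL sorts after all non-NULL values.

LEFT JOIN keeps every row from `bins`; unmatched rows get NULL for `items`'s columns.
Matching on b.bin_id = i.bin_id AND b.zone = i.zone. A NULL in a compared column never satisfies the condition.
Matched pairs: 1; unmatched b rows kept: 5.

(DM, NULL, 1, NULL); (GN, NULL, 2, E); (GN, NULL, NULL, B); (HP, 1, 1, H); (HP, NULL, 2, B); (HP, NULL, 3, G)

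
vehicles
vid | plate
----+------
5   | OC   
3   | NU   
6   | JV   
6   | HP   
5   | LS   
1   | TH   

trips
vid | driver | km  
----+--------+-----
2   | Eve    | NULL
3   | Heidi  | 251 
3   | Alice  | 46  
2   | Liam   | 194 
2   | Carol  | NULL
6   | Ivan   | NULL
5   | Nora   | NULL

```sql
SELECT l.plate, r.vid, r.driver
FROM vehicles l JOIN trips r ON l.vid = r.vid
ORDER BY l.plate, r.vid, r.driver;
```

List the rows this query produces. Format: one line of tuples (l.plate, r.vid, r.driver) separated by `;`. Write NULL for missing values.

(HP, 6, Ivan); (JV, 6, Ivan); (LS, 5, Nora); (NU, 3, Alice); (NU, 3, Heidi); (OC, 5, Nora)

INNER JOIN keeps only pairs where the ON condition holds.
Matching on l.vid = r.vid.
- l (vid=5) pairs with 1 row(s) of r.
- l (vid=3) pairs with 2 row(s) of r.
- l (vid=6) pairs with 1 row(s) of r.
- l (vid=6) pairs with 1 row(s) of r.
- l (vid=5) pairs with 1 row(s) of r.
- l (vid=1) has no partner → excluded.
After projecting and ordering:
l.plate | r.vid | r.driver
HP | 6 | Ivan
JV | 6 | Ivan
LS | 5 | Nora
NU | 3 | Alice
NU | 3 | Heidi
OC | 5 | Nora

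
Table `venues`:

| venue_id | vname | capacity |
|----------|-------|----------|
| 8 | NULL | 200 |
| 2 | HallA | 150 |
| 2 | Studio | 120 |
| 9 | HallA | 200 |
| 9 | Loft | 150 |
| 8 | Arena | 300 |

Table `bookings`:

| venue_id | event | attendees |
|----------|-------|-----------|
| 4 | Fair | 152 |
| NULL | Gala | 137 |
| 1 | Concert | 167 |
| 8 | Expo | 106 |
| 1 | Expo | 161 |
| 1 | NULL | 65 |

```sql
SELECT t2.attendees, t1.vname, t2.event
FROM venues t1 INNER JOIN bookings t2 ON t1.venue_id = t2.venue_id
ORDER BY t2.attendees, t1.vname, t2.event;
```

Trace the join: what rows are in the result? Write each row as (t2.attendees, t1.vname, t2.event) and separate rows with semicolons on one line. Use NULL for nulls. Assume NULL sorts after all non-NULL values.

INNER JOIN keeps only pairs where the ON condition holds.
Matching on t1.venue_id = t2.venue_id. A NULL in a compared column never satisfies the condition.
- t1 row (venue_id=8): matches 1 t2 row(s) → 1 output row(s).
- t1 row (venue_id=2): no match → dropped.
- t1 row (venue_id=2): no match → dropped.
- t1 row (venue_id=9): no match → dropped.
- t1 row (venue_id=9): no match → dropped.
- t1 row (venue_id=8): matches 1 t2 row(s) → 1 output row(s).
After projecting and ordering:
t2.attendees | t1.vname | t2.event
106 | Arena | Expo
106 | NULL | Expo

(106, Arena, Expo); (106, NULL, Expo)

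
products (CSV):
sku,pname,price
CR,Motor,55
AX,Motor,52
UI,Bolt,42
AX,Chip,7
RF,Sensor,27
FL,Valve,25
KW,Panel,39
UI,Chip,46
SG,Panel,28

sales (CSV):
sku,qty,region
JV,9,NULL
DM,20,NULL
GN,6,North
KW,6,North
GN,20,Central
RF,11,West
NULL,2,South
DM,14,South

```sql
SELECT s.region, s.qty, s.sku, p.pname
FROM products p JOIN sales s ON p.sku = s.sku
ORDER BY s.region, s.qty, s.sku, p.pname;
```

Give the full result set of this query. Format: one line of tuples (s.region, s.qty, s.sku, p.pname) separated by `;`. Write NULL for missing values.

(North, 6, KW, Panel); (West, 11, RF, Sensor)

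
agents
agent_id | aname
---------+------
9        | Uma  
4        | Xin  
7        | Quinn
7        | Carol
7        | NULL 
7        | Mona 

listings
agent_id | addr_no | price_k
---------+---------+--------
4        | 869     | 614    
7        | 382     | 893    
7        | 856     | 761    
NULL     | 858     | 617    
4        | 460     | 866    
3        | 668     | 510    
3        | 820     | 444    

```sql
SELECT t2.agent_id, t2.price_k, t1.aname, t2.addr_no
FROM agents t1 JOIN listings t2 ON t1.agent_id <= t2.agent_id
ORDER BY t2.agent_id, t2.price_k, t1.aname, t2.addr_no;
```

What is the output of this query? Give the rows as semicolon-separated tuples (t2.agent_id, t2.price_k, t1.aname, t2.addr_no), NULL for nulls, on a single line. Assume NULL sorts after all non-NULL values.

INNER JOIN keeps only pairs where the ON condition holds.
Matching on t1.agent_id <= t2.agent_id. A NULL in a compared column never satisfies the condition.
- agent_id=9: no matching t2 row, dropped.
- agent_id=4: 4 matching t2 row(s), so 4 row(s) emitted.
- agent_id=7: 2 matching t2 row(s), so 2 row(s) emitted.
- agent_id=7: 2 matching t2 row(s), so 2 row(s) emitted.
- agent_id=7: 2 matching t2 row(s), so 2 row(s) emitted.
- agent_id=7: 2 matching t2 row(s), so 2 row(s) emitted.

(4, 614, Xin, 869); (4, 866, Xin, 460); (7, 761, Carol, 856); (7, 761, Mona, 856); (7, 761, Quinn, 856); (7, 761, Xin, 856); (7, 761, NULL, 856); (7, 893, Carol, 382); (7, 893, Mona, 382); (7, 893, Quinn, 382); (7, 893, Xin, 382); (7, 893, NULL, 382)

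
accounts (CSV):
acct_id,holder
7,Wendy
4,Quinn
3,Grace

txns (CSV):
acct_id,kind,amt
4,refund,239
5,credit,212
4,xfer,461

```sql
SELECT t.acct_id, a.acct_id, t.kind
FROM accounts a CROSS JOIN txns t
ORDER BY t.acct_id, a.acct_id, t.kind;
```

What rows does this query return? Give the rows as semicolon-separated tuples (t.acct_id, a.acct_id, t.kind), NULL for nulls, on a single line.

CROSS JOIN pairs every row of `accounts` with every row of `txns`: 3 × 3 = 9 rows.
After projecting and ordering:
t.acct_id | a.acct_id | t.kind
4 | 3 | refund
4 | 3 | xfer
4 | 4 | refund
4 | 4 | xfer
4 | 7 | refund
4 | 7 | xfer
5 | 3 | credit
5 | 4 | credit
5 | 7 | credit

(4, 3, refund); (4, 3, xfer); (4, 4, refund); (4, 4, xfer); (4, 7, refund); (4, 7, xfer); (5, 3, credit); (5, 4, credit); (5, 7, credit)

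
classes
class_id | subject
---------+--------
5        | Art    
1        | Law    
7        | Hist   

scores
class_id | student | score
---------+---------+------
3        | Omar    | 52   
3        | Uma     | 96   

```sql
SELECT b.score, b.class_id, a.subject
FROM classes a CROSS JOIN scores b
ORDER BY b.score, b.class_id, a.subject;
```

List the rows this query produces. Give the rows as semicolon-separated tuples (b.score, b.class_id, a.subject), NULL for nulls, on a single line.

(52, 3, Art); (52, 3, Hist); (52, 3, Law); (96, 3, Art); (96, 3, Hist); (96, 3, Law)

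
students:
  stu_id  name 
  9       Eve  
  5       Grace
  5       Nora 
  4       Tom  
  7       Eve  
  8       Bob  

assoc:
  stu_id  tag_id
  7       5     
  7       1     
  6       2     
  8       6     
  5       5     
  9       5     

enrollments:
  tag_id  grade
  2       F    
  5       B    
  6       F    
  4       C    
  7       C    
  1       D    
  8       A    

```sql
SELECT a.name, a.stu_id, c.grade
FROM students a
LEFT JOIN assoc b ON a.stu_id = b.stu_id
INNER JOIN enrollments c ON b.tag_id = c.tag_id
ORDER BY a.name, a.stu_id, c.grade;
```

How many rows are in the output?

6

Evaluate left to right. First `students a LEFT JOIN assoc b` on stu_id: 7 row(s).
Then INNER JOIN `enrollments c` on tag_id: keep only rows whose b.tag_id appears in c.
Result: 6 row(s).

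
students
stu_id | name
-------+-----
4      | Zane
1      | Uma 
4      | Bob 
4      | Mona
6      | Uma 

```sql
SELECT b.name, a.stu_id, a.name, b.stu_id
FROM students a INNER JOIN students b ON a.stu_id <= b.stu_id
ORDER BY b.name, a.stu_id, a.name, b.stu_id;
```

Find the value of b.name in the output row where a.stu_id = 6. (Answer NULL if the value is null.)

Uma

INNER JOIN keeps only pairs where the ON condition holds.
Matching on a.stu_id <= b.stu_id.
- a[0] stu_id=4 → 4 match(es) in b → 4 row(s).
- a[1] stu_id=1 → 5 match(es) in b → 5 row(s).
- a[2] stu_id=4 → 4 match(es) in b → 4 row(s).
- a[3] stu_id=4 → 4 match(es) in b → 4 row(s).
- a[4] stu_id=6 → 1 match(es) in b → 1 row(s).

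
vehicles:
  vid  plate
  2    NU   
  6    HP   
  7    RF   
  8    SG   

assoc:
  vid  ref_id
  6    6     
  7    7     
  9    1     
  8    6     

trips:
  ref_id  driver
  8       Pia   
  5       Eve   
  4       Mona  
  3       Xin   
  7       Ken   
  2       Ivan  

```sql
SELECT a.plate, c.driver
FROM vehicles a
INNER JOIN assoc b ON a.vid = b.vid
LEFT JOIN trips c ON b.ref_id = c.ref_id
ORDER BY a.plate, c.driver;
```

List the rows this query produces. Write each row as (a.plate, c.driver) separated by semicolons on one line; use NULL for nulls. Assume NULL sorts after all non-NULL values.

Step 1 — a INNER JOIN b on vid → 3 row(s).
Then LEFT JOIN `trips c` on ref_id: each of those 3 rows is kept; rows whose b.ref_id has no match in c get NULL for c's columns.

(HP, NULL); (RF, Ken); (SG, NULL)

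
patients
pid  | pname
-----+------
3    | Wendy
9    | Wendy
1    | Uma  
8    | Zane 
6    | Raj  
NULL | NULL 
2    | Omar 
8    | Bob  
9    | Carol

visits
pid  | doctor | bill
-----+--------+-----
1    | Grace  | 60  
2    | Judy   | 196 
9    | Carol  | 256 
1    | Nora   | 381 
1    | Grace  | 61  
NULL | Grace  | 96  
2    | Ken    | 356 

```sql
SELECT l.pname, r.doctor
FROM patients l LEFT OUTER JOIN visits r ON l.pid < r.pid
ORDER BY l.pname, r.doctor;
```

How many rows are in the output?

11

LEFT JOIN keeps every row from `patients`; unmatched rows get NULL for `visits`'s columns.
Matching on l.pid < r.pid. A NULL in a compared column never satisfies the condition.
Matched pairs: 8; unmatched l rows kept: 3.
Total: 8 matched + 3 padded = 11 rows.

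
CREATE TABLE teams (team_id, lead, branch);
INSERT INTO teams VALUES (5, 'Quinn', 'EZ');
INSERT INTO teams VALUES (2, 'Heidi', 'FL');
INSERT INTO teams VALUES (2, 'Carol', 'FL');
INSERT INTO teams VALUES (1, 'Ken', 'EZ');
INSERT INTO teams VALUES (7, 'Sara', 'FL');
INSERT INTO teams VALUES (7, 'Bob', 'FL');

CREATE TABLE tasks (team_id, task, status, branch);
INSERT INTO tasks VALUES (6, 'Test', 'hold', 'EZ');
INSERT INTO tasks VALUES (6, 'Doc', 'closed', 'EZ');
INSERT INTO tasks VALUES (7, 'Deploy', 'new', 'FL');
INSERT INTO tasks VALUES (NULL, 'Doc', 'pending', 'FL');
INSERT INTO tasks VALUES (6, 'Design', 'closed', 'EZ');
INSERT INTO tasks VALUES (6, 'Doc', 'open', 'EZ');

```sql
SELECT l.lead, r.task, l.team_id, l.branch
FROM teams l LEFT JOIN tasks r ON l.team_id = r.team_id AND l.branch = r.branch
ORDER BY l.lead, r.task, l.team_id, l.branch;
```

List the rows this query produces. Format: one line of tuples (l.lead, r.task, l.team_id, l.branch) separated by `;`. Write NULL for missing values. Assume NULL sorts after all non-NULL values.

(Bob, Deploy, 7, FL); (Carol, NULL, 2, FL); (Heidi, NULL, 2, FL); (Ken, NULL, 1, EZ); (Quinn, NULL, 5, EZ); (Sara, Deploy, 7, FL)

LEFT JOIN keeps every row from `teams`; unmatched rows get NULL for `tasks`'s columns.
Matching on l.team_id = r.team_id AND l.branch = r.branch. A NULL in a compared column never satisfies the condition.
- l[0] team_id=5, branch=EZ → no match; kept with NULLs on the r side.
- l[1] team_id=2, branch=FL → no match; kept with NULLs on the r side.
- l[2] team_id=2, branch=FL → no match; kept with NULLs on the r side.
- l[3] team_id=1, branch=EZ → no match; kept with NULLs on the r side.
- l[4] team_id=7, branch=FL → 1 match(es) in r → 1 row(s).
- l[5] team_id=7, branch=FL → 1 match(es) in r → 1 row(s).
After projecting and ordering:
l.lead | r.task | l.team_id | l.branch
Bob | Deploy | 7 | FL
Carol | NULL | 2 | FL
Heidi | NULL | 2 | FL
Ken | NULL | 1 | EZ
Quinn | NULL | 5 | EZ
Sara | Deploy | 7 | FL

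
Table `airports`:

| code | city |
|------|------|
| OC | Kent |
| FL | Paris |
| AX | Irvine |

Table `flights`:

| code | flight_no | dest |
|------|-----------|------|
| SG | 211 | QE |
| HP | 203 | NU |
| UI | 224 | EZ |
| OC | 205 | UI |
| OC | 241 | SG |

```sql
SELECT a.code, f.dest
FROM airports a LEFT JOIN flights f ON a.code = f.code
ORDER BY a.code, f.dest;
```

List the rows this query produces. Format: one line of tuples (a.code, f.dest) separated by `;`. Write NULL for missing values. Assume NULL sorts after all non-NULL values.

(AX, NULL); (FL, NULL); (OC, SG); (OC, UI)

LEFT JOIN keeps every row from `airports`; unmatched rows get NULL for `flights`'s columns.
Matching on a.code = f.code.
- a (code=OC) pairs with 2 row(s) of f.
- a (code=FL) has no partner → padded with NULL.
- a (code=AX) has no partner → padded with NULL.
After projecting and ordering:
a.code | f.dest
AX | NULL
FL | NULL
OC | SG
OC | UI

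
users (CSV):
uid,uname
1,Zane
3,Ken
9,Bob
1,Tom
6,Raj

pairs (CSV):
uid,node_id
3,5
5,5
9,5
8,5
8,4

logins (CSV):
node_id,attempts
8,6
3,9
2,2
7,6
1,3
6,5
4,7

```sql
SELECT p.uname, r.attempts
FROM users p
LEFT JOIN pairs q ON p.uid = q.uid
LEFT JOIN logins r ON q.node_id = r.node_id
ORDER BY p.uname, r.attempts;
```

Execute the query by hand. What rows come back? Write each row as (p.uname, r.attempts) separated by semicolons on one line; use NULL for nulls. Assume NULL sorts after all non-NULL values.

Evaluate left to right. First `users p LEFT JOIN pairs q` on uid: 5 row(s).
Then LEFT JOIN `logins r` on node_id: each of those 5 rows is kept; rows whose q.node_id has no match in r get NULL for r's columns.

(Bob, NULL); (Ken, NULL); (Raj, NULL); (Tom, NULL); (Zane, NULL)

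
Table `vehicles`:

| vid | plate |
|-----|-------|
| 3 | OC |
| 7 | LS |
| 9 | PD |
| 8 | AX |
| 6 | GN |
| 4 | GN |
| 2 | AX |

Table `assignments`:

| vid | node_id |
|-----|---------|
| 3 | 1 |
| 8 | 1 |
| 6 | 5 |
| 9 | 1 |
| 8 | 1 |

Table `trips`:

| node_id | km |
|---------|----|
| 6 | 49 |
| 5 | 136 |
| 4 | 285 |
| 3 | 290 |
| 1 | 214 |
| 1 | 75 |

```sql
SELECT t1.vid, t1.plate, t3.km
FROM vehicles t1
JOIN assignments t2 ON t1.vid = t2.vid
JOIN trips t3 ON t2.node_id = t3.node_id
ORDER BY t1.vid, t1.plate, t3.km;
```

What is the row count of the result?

9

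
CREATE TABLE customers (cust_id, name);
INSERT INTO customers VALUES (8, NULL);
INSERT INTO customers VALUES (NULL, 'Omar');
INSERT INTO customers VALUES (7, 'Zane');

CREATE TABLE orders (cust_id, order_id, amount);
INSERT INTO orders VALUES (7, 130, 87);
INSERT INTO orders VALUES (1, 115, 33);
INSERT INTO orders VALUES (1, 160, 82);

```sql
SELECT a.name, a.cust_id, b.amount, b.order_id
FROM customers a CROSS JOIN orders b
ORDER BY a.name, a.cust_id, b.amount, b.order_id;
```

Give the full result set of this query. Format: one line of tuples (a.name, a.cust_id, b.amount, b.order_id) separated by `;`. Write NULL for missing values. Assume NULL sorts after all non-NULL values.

CROSS JOIN pairs every row of `customers` with every row of `orders`: 3 × 3 = 9 rows.

(Omar, NULL, 33, 115); (Omar, NULL, 82, 160); (Omar, NULL, 87, 130); (Zane, 7, 33, 115); (Zane, 7, 82, 160); (Zane, 7, 87, 130); (NULL, 8, 33, 115); (NULL, 8, 82, 160); (NULL, 8, 87, 130)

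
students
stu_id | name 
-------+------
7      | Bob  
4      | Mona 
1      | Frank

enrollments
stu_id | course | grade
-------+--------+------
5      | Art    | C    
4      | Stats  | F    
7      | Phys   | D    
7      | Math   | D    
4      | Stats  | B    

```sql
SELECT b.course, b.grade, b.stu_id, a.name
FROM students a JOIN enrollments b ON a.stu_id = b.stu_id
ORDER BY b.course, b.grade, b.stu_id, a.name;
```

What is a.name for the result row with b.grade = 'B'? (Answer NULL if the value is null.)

Mona

INNER JOIN keeps only pairs where the ON condition holds.
Matching on a.stu_id = b.stu_id.
- a (stu_id=7) pairs with 2 row(s) of b.
- a (stu_id=4) pairs with 2 row(s) of b.
- a (stu_id=1) has no partner → excluded.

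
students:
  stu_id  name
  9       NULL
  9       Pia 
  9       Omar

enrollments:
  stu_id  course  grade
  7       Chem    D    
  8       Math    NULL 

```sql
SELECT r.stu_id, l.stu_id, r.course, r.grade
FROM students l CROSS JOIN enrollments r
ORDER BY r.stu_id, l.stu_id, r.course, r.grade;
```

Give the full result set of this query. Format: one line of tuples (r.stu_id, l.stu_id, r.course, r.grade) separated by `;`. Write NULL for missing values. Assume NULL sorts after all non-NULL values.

(7, 9, Chem, D); (7, 9, Chem, D); (7, 9, Chem, D); (8, 9, Math, NULL); (8, 9, Math, NULL); (8, 9, Math, NULL)

CROSS JOIN pairs every row of `students` with every row of `enrollments`: 3 × 2 = 6 rows.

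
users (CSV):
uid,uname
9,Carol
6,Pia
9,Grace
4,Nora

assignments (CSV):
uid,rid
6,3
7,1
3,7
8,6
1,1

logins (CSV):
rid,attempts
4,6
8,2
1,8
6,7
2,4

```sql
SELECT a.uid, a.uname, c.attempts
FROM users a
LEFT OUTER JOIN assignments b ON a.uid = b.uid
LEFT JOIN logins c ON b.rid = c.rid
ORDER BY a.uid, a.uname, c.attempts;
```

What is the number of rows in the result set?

Joins associate left-to-right: users LEFT JOIN assignments on uid gives 4 intermediate row(s).
Then LEFT JOIN `logins c` on rid: each of those 4 rows is kept; rows whose b.rid has no match in c get NULL for c's columns.
Result: 4 row(s).

4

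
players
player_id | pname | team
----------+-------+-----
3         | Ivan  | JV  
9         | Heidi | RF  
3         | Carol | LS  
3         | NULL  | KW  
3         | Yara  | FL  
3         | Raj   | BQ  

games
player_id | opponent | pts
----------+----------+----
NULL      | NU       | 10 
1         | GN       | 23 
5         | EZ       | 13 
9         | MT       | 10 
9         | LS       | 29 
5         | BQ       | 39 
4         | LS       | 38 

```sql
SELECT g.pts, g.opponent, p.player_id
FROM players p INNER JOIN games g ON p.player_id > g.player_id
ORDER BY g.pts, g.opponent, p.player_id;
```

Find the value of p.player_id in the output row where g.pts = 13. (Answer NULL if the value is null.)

9

INNER JOIN keeps only pairs where the ON condition holds.
Matching on p.player_id > g.player_id. A NULL in a compared column never satisfies the condition.
- player_id=3: 1 matching g row(s), so 1 row(s) emitted.
- player_id=9: 4 matching g row(s), so 4 row(s) emitted.
- player_id=3: 1 matching g row(s), so 1 row(s) emitted.
- player_id=3: 1 matching g row(s), so 1 row(s) emitted.
- player_id=3: 1 matching g row(s), so 1 row(s) emitted.
- player_id=3: 1 matching g row(s), so 1 row(s) emitted.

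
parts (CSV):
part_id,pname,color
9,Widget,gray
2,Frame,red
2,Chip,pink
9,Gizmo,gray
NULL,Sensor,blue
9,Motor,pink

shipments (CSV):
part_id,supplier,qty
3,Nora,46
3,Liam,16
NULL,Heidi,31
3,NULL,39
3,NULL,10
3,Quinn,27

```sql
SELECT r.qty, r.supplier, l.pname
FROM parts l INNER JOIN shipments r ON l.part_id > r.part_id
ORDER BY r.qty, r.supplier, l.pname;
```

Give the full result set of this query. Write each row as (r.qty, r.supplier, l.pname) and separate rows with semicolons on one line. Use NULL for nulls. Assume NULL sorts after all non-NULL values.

(10, NULL, Gizmo); (10, NULL, Motor); (10, NULL, Widget); (16, Liam, Gizmo); (16, Liam, Motor); (16, Liam, Widget); (27, Quinn, Gizmo); (27, Quinn, Motor); (27, Quinn, Widget); (39, NULL, Gizmo); (39, NULL, Motor); (39, NULL, Widget); (46, Nora, Gizmo); (46, Nora, Motor); (46, Nora, Widget)

INNER JOIN keeps only pairs where the ON condition holds.
Matching on l.part_id > r.part_id. A NULL in a compared column never satisfies the condition.
- l (part_id=9) pairs with 5 row(s) of r.
- l (part_id=2) has no partner → excluded.
- l (part_id=2) has no partner → excluded.
- l (part_id=9) pairs with 5 row(s) of r.
- l (part_id=NULL) has no partner → excluded.
- l (part_id=9) pairs with 5 row(s) of r.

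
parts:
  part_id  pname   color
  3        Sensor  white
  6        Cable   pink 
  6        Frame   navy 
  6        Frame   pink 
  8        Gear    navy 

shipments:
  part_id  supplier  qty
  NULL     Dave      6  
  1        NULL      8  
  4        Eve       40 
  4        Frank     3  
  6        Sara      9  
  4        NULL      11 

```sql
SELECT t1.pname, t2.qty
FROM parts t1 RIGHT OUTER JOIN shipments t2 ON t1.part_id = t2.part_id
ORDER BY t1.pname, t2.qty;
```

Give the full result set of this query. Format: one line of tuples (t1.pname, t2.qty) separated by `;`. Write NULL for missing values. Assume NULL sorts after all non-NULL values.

RIGHT JOIN keeps every row from `shipments`; unmatched rows get NULL for `parts`'s columns.
Matching on t1.part_id = t2.part_id. A NULL in a compared column never satisfies the condition.
- t1 (part_id=3) has no partner in t2.
- t1 (part_id=6) pairs with 1 row(s) of t2.
- t1 (part_id=6) pairs with 1 row(s) of t2.
- t1 (part_id=6) pairs with 1 row(s) of t2.
- t1 (part_id=8) has no partner in t2.
- plus 5 unmatched t2 row(s), each kept with NULL t1 columns.
After projecting and ordering:
t1.pname | t2.qty
Cable | 9
Frame | 9
Frame | 9
NULL | 3
NULL | 6
NULL | 8
NULL | 11
NULL | 40

(Cable, 9); (Frame, 9); (Frame, 9); (NULL, 3); (NULL, 6); (NULL, 8); (NULL, 11); (NULL, 40)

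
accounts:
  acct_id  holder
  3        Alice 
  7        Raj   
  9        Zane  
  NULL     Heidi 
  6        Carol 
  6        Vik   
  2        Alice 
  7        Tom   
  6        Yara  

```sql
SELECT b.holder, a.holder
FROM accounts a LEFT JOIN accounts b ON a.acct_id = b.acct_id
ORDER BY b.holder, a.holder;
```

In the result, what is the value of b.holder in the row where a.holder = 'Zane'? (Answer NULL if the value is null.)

Zane

LEFT JOIN keeps every row from `accounts a`; unmatched rows get NULL for `accounts b`'s columns.
Matching on a.acct_id = b.acct_id. A NULL in a compared column never satisfies the condition.
Matched pairs: 16; unmatched a rows kept: 1.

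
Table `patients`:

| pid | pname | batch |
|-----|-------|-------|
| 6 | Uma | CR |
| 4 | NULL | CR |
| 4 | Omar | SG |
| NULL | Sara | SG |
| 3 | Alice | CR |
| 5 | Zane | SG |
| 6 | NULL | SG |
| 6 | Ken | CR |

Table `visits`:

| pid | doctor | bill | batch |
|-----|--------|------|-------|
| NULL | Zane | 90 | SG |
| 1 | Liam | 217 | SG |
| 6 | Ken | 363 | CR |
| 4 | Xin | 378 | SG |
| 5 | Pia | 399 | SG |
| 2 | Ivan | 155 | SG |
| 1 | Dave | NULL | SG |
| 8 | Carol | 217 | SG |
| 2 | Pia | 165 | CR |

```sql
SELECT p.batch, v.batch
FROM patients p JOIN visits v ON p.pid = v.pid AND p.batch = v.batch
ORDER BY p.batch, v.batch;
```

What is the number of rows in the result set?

4

INNER JOIN keeps only pairs where the ON condition holds.
Matching on p.pid = v.pid AND p.batch = v.batch. A NULL in a compared column never satisfies the condition.
- p row (pid=6, batch=CR): matches 1 v row(s) → 1 output row(s).
- p row (pid=4, batch=CR): no match → dropped.
- p row (pid=4, batch=SG): matches 1 v row(s) → 1 output row(s).
- p row (pid=NULL, batch=SG): no match → dropped.
- p row (pid=3, batch=CR): no match → dropped.
- p row (pid=5, batch=SG): matches 1 v row(s) → 1 output row(s).
- p row (pid=6, batch=SG): no match → dropped.
- p row (pid=6, batch=CR): matches 1 v row(s) → 1 output row(s).
Total: 4 rows.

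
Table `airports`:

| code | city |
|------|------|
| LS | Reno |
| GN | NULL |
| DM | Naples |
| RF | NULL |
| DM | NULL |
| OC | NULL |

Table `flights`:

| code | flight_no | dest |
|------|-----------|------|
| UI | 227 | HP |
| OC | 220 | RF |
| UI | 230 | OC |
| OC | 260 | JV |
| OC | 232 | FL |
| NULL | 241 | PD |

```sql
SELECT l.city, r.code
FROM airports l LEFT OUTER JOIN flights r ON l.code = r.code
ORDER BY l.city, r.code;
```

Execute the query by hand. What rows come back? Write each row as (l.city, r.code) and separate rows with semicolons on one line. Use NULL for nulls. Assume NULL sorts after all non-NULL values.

(Naples, NULL); (Reno, NULL); (NULL, OC); (NULL, OC); (NULL, OC); (NULL, NULL); (NULL, NULL); (NULL, NULL)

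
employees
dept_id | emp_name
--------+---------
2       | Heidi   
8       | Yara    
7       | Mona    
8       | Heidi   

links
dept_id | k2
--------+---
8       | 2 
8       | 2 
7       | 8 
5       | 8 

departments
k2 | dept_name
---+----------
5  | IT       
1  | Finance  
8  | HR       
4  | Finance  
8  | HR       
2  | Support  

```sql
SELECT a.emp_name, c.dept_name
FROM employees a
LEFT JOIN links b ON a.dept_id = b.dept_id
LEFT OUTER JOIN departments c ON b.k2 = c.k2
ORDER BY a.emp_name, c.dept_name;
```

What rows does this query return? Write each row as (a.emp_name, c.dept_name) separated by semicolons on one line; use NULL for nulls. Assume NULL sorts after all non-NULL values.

Evaluate left to right. First `employees a LEFT JOIN links b` on dept_id: 6 row(s).
Then LEFT JOIN `departments c` on k2: each of those 6 rows is kept; rows whose b.k2 has no match in c get NULL for c's columns.

(Heidi, Support); (Heidi, Support); (Heidi, NULL); (Mona, HR); (Mona, HR); (Yara, Support); (Yara, Support)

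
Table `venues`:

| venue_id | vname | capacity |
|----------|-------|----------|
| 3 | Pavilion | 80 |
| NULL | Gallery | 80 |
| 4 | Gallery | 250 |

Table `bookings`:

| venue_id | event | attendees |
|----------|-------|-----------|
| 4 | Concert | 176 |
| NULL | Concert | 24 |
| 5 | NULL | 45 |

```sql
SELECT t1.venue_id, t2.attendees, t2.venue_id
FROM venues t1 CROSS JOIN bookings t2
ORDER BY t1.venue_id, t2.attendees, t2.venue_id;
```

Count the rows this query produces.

CROSS JOIN pairs every row of `venues` with every row of `bookings`: 3 × 3 = 9 rows.

9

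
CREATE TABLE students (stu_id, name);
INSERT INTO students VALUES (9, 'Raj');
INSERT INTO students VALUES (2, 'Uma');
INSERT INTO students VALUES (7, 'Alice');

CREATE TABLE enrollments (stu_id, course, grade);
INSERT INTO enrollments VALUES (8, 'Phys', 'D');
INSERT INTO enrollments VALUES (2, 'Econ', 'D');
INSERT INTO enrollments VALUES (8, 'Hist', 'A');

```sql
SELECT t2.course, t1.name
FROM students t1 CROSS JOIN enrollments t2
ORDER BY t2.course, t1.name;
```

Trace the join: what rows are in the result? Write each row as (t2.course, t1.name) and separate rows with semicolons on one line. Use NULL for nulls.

CROSS JOIN pairs every row of `students` with every row of `enrollments`: 3 × 3 = 9 rows.
After projecting and ordering:
t2.course | t1.name
Econ | Alice
Econ | Raj
Econ | Uma
Hist | Alice
Hist | Raj
Hist | Uma
Phys | Alice
Phys | Raj
Phys | Uma

(Econ, Alice); (Econ, Raj); (Econ, Uma); (Hist, Alice); (Hist, Raj); (Hist, Uma); (Phys, Alice); (Phys, Raj); (Phys, Uma)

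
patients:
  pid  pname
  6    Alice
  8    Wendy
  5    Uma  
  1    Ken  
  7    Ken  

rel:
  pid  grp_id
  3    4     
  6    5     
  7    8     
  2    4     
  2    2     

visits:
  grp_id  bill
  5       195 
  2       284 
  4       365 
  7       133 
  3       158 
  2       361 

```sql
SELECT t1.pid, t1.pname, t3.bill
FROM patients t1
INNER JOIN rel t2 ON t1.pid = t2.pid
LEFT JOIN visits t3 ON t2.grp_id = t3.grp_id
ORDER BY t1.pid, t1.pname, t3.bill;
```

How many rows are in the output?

2

Evaluate left to right. First `patients t1 INNER JOIN rel t2` on pid: 2 row(s).
Then LEFT JOIN `visits t3` on grp_id: each of those 2 rows is kept; rows whose t2.grp_id has no match in t3 get NULL for t3's columns.
Result: 2 row(s).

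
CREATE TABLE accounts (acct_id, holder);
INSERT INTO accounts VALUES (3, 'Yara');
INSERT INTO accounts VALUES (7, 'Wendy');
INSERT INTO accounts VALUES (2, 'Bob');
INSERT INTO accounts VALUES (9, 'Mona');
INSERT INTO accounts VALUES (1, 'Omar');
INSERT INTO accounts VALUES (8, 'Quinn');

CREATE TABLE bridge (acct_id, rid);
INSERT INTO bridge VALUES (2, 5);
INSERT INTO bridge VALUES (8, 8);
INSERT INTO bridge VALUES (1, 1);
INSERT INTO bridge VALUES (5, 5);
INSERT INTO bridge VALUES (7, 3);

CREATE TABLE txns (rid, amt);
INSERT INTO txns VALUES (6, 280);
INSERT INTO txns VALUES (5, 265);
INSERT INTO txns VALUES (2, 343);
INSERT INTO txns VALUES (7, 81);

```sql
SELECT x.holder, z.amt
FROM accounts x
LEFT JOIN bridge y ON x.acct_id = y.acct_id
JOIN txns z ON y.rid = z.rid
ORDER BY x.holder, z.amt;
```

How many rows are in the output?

Step 1 — x LEFT JOIN y on acct_id → 6 row(s).
Then INNER JOIN `txns z` on rid: keep only rows whose y.rid appears in z.
Result: 1 row(s).

1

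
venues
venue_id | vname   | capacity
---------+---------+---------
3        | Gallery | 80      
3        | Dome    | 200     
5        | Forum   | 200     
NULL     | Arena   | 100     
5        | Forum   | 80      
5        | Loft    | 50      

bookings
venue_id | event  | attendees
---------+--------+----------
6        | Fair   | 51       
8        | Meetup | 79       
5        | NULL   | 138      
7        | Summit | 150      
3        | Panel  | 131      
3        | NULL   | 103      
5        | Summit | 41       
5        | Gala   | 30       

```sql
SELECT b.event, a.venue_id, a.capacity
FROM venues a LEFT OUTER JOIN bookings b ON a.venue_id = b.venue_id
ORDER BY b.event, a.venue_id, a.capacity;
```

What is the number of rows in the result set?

14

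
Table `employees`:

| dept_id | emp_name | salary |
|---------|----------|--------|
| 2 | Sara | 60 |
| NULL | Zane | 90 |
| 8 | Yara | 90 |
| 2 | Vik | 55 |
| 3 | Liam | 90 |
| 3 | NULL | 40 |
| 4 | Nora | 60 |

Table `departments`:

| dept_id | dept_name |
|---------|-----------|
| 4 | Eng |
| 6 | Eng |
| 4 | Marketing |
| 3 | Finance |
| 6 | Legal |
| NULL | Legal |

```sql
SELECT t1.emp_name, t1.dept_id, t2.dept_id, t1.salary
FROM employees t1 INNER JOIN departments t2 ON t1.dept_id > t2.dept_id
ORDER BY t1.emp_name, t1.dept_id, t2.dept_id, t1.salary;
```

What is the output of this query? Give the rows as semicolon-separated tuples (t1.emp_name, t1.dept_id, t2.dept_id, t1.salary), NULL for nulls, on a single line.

(Nora, 4, 3, 60); (Yara, 8, 3, 90); (Yara, 8, 4, 90); (Yara, 8, 4, 90); (Yara, 8, 6, 90); (Yara, 8, 6, 90)

INNER JOIN keeps only pairs where the ON condition holds.
Matching on t1.dept_id > t2.dept_id. A NULL in a compared column never satisfies the condition.
- t1 row (dept_id=2): no match → dropped.
- t1 row (dept_id=NULL): no match → dropped.
- t1 row (dept_id=8): matches 5 t2 row(s) → 5 output row(s).
- t1 row (dept_id=2): no match → dropped.
- t1 row (dept_id=3): no match → dropped.
- t1 row (dept_id=3): no match → dropped.
- t1 row (dept_id=4): matches 1 t2 row(s) → 1 output row(s).
After projecting and ordering:
t1.emp_name | t1.dept_id | t2.dept_id | t1.salary
Nora | 4 | 3 | 60
Yara | 8 | 3 | 90
Yara | 8 | 4 | 90
Yara | 8 | 4 | 90
Yara | 8 | 6 | 90
Yara | 8 | 6 | 90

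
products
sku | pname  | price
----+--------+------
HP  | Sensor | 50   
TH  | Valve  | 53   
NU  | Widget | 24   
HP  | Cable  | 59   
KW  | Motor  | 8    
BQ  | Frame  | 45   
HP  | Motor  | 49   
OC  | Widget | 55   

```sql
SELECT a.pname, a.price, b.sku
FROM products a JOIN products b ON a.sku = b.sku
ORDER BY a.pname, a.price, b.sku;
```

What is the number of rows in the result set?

INNER JOIN keeps only pairs where the ON condition holds.
Matching on a.sku = b.sku.
Matched pairs: 14.
Total: 14 rows.

14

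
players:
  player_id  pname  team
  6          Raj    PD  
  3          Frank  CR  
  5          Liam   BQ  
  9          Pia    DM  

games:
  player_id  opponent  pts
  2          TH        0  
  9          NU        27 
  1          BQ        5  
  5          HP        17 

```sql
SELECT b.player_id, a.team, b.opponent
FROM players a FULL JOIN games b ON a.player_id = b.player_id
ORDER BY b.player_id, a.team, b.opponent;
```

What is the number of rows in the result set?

6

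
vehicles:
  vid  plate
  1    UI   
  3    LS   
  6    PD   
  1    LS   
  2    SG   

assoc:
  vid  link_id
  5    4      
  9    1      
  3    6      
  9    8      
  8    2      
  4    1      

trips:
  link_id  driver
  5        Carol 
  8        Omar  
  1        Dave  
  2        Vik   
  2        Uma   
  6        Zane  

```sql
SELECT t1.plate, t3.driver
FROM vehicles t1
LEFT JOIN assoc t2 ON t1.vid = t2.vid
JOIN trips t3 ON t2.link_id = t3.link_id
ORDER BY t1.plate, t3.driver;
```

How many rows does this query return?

Evaluate left to right. First `vehicles t1 LEFT JOIN assoc t2` on vid: 5 row(s).
Then INNER JOIN `trips t3` on link_id: keep only rows whose t2.link_id appears in t3.
Result: 1 row(s).

1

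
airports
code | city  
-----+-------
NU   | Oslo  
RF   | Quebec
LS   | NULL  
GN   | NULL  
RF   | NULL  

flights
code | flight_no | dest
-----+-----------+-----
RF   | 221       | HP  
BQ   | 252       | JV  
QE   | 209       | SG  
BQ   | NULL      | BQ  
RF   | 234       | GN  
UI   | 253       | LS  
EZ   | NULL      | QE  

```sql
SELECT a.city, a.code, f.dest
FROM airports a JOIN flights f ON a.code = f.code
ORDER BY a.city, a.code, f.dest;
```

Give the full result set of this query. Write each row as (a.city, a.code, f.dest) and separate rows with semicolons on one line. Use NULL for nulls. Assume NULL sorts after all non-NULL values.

INNER JOIN keeps only pairs where the ON condition holds.
Matching on a.code = f.code.
- code=NU: no matching f row, dropped.
- code=RF: 2 matching f row(s), so 2 row(s) emitted.
- code=LS: no matching f row, dropped.
- code=GN: no matching f row, dropped.
- code=RF: 2 matching f row(s), so 2 row(s) emitted.
After projecting and ordering:
a.city | a.code | f.dest
Quebec | RF | GN
Quebec | RF | HP
NULL | RF | GN
NULL | RF | HP

(Quebec, RF, GN); (Quebec, RF, HP); (NULL, RF, GN); (NULL, RF, HP)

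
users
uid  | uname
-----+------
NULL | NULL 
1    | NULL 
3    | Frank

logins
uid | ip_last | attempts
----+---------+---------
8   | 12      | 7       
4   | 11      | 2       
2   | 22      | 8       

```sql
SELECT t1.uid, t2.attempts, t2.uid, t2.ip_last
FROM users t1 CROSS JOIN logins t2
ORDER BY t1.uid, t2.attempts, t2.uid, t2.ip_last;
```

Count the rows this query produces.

CROSS JOIN pairs every row of `users` with every row of `logins`: 3 × 3 = 9 rows.

9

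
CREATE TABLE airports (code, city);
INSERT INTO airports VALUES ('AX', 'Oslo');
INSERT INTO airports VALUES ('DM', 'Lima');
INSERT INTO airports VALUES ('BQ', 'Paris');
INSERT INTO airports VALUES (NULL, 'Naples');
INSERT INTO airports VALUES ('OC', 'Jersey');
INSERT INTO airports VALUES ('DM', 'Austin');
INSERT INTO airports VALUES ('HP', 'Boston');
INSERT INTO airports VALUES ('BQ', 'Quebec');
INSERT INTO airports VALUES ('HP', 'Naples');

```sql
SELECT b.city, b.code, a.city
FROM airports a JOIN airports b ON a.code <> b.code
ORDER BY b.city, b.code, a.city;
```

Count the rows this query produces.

50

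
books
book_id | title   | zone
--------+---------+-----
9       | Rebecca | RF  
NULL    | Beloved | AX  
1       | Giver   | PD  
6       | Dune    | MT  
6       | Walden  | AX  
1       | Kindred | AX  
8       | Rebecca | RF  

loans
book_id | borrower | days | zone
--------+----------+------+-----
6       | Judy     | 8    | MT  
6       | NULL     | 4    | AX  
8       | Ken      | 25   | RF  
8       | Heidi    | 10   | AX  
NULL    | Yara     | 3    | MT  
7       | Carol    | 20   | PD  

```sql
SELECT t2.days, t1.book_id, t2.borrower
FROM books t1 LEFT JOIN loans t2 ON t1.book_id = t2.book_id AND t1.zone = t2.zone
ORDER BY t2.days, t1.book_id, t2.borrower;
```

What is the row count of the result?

LEFT JOIN keeps every row from `books`; unmatched rows get NULL for `loans`'s columns.
Matching on t1.book_id = t2.book_id AND t1.zone = t2.zone. A NULL in a compared column never satisfies the condition.
- t1[0] book_id=9, zone=RF → no match; kept with NULLs on the t2 side.
- t1[1] book_id=NULL, zone=AX → no match; kept with NULLs on the t2 side.
- t1[2] book_id=1, zone=PD → no match; kept with NULLs on the t2 side.
- t1[3] book_id=6, zone=MT → 1 match(es) in t2 → 1 row(s).
- t1[4] book_id=6, zone=AX → 1 match(es) in t2 → 1 row(s).
- t1[5] book_id=1, zone=AX → no match; kept with NULLs on the t2 side.
- t1[6] book_id=8, zone=RF → 1 match(es) in t2 → 1 row(s).
Total: 3 matched + 4 padded = 7 rows.

7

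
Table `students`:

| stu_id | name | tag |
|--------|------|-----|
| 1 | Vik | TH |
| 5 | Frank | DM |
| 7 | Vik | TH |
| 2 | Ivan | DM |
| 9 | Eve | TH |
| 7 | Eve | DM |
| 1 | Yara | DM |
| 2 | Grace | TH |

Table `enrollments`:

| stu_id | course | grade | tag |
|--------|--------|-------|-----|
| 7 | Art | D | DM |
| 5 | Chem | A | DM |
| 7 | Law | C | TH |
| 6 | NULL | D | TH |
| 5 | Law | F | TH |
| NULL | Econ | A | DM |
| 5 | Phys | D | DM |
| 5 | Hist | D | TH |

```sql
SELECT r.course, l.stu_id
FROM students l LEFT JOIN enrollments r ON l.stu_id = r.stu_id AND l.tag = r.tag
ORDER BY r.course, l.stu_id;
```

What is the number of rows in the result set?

9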